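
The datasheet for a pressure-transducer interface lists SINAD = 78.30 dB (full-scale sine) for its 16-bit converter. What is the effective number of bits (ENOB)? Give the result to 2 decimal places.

12.71 bits

Inverting SNR = 6.02 N + 1.76: N_eff = (78.30 − 1.76)/6.02 = 12.7143.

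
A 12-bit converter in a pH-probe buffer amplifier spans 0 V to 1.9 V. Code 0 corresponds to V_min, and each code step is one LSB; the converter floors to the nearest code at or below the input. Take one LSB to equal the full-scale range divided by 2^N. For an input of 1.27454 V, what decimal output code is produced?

2747

Range is 1.9 V. LSB = 1.9 V / 2^12 ≈ 463.9 µV.
(V_in − V_min) × 2^12/range = (1.27454 − (0)) × 4096/1.9 = 2747.640.
Floor → code = 2747.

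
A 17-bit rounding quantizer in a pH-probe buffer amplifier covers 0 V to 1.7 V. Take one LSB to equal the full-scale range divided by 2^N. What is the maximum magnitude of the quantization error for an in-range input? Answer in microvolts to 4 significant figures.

6.485 µV

Span = 1.7 V.
One LSB is 1.7 V / 131072 = 12.9700 µV.
|e|_max = LSB/2 = 6.485 µV.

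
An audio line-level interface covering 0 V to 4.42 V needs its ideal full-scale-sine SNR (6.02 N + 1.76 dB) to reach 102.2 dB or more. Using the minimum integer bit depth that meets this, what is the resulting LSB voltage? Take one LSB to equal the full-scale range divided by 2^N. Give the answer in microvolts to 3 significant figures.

33.7 µV

Full-scale range = 4.42 V.
Required N = ⌈(102.2 − 1.76)/6.02⌉ = ⌈16.684⌉ = 17.
Step size = 4.42/131072 V = 33.7 µV.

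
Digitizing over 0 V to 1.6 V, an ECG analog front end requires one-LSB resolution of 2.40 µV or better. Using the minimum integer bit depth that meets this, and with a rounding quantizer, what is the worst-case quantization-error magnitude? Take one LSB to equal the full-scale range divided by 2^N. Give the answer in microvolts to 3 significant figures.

0.763 µV

Range is 1.6 V.
Required number of levels: 1.6/2.40 µV = 666670; smallest N with 2^N ≥ that is 20.
LSB = 1.6 V / 2^20 = 1.5259 µV.
|e|_max = LSB/2 = 0.763 µV.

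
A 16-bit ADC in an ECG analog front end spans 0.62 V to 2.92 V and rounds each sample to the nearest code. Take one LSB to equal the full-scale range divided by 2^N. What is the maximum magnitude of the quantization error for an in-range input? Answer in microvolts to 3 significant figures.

Span: 2.92 V − (0.62 V) = 2.3 V.
Step size = 2.3/65536 V = 35.095 µV.
Worst-case error for round-to-nearest is half an LSB: 17.5 µV.

17.5 µV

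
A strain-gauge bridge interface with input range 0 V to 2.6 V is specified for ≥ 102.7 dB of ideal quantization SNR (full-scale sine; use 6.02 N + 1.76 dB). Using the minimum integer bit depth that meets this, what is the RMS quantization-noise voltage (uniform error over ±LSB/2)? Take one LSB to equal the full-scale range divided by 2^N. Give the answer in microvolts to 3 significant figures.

Range is 2.6 V.
Required N = ⌈(102.7 − 1.76)/6.02⌉ = ⌈16.767⌉ = 17.
LSB = 2.6 V ÷ 2^17 = 2.6/131072 V = 19.836 µV.
σ_q = LSB/√12 = 19.836 µV/3.4641 = 5.73 µV.

5.73 µV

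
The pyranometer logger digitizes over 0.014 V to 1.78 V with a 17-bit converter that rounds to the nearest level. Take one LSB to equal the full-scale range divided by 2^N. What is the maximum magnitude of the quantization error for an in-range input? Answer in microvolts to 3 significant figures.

The full-scale span is 1.78 − (0.014) = 1.766 V.
LSB = 1.766 V ÷ 2^17 = 1.766/131072 V = 13.474 µV.
A rounding quantizer has |error| ≤ LSB/2 = 6.74 µV.

6.74 µV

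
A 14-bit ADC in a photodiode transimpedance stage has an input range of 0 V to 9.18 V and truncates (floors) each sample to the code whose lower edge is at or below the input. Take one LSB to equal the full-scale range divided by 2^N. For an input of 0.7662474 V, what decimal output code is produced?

Range is 9.18 V. LSB = 9.18 V / 2^14 ≈ 0.5603 mV.
V_in − V_min = 0.7662474 − (0) = 0.7662474 V.
Divide by LSB: 0.7662474 × 16384/9.18 = 1367.5596.
Truncating gives code 1367.

1367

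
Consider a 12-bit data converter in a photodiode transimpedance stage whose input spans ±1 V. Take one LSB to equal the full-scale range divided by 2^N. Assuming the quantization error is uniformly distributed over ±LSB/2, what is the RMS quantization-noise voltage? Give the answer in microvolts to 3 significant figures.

Range = 1 − (-1) = 2 V.
One LSB is 2 V / 4096 = 488.28 µV.
For a uniform distribution on [−LSB/2, +LSB/2], V_rms = LSB/√12 = 488.28 µV/3.4641 = 141 µV.

141 µV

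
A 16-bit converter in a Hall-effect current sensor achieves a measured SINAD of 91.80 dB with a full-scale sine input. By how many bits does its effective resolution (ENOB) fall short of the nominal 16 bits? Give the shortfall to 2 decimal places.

1.04 bits

N_eff = (91.80 − 1.76)/6.02 = 14.9568 bits.
Lost resolution: 16 − 14.9568 = 1.0432 bits.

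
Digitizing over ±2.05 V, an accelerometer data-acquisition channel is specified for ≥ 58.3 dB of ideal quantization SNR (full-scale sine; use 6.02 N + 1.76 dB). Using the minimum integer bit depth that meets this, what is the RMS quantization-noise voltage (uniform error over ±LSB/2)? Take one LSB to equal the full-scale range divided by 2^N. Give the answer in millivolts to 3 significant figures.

1.16 mV

The full-scale span is 2.05 − (-2.05) = 4.1 V.
6.02 N + 1.76 ≥ 58.3 gives N ≥ 9.392, so the minimum integer is 10.
LSB = 4.1 V ÷ 2^10 = 4.1/1024 V = 4.0039 mV.
V_rms = LSB/√12 = 1.16 mV.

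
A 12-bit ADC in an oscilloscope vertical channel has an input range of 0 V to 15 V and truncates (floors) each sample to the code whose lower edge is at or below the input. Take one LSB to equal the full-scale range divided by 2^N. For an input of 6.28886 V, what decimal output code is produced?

Span = 15 V. LSB = 15 V / 2^12 ≈ 3.662 mV.
(V_in − V_min) × 2^12/range = (6.28886 − (0)) × 4096/15 = 1717.278.
Floor → code = 1717.

1717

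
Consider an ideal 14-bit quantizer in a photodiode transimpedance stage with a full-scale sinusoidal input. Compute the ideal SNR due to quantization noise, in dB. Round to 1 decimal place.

86.0 dB

6.02(14) + 1.76 = 84.28 + 1.76 = 86.04 dB.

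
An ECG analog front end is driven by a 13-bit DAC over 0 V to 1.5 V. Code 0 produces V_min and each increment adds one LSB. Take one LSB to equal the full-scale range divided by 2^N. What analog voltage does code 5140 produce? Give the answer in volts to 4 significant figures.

Range is 1.5 V. LSB = 1.5 V / 2^13.
Output = V_min + (5140/8192) × range = 0 + 0.627441 × 1.5 V
      = 0 V + 0.941162 V = 0.941162 V.

0.9412 V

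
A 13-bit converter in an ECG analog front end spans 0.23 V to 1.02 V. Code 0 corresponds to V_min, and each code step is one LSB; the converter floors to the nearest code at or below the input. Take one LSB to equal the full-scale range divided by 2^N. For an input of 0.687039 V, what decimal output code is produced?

4739

The full-scale span is 1.02 − (0.23) = 0.79 V. LSB = 0.79 V / 2^13 ≈ 96.44 µV.
V_in − V_min = 0.687039 − (0.23) = 0.457039 V.
Divide by LSB: 0.457039 × 8192/0.79 = 4739.3209.
Truncating gives code 4739.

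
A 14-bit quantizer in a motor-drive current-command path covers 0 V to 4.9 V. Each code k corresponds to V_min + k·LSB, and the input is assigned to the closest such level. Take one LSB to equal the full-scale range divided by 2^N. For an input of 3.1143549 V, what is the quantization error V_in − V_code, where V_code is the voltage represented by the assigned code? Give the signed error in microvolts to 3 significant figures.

V_FS = 4.9 V. LSB = 4.9 V / 2^14 ≈ 299.1 µV.
Position in LSBs: (3.1143549 − (0)) × 16384/4.9 = 10413.3859; rounding gives k = 10413.
V_code = 0 + (10413/16384) × 4.9 = 3.1142395020 V.
V_in − V_code = 3.1143549 − (3.1142395020) = +115 µV.

+115 µV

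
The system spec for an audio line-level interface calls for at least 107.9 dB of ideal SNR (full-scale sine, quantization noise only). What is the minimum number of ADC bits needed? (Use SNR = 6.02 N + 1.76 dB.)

18 bits

Solving 6.02 N ≥ 107.9 − 1.76: N ≥ 17.631. Round up → N = 18.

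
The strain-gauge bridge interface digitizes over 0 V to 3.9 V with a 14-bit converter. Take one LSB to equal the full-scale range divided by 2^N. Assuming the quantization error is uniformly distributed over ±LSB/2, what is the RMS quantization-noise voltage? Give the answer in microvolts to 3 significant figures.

Range is 3.9 V.
One LSB is 3.9 V / 16384 = 238.04 µV.
V_rms = LSB/√12 = 238.04 µV / √12 = 68.7 µV.

68.7 µV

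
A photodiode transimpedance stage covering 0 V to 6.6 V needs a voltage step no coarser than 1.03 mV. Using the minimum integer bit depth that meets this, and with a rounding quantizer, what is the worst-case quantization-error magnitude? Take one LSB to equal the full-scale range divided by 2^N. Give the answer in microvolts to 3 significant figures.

Full-scale range = 6.6 V.
6.6 V / 1.03 mV = 6408. Since 2^12 = 4096 and 2^13 = 8192, N = 13.
One LSB is 6.6 V / 8192 = 0.80566 mV.
Half an LSB is 403 µV.

403 µV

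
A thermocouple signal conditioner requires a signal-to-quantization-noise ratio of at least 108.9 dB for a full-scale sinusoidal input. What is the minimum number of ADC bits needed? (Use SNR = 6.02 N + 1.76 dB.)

Solving 6.02 N ≥ 108.9 − 1.76: N ≥ 17.797. Round up → N = 18.

18 bits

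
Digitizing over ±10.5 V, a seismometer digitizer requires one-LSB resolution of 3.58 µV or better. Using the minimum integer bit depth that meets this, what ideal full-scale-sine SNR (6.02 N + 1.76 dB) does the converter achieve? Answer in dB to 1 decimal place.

Full-scale range = 10.5 V − (-10.5 V) = 21 V.
21 V / 3.58 µV = 5.866e6. Since 2^22 = 4194304 and 2^23 = 8388608, N = 23.
SNR = 6.02 × 23 + 1.76 = 140.22 dB.

140.2 dB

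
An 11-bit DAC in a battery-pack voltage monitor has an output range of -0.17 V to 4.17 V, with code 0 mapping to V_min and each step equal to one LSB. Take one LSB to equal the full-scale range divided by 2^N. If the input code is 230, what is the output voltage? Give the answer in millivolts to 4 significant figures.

Range = 4.17 − (-0.17) = 4.34 V. LSB = 4.34 V / 2^11.
Output = V_min + (230/2048) × range = -0.17 + 0.112305 × 4.34 V
      = -0.17 V + 0.487402 V = 0.317402 V.

317.4 mV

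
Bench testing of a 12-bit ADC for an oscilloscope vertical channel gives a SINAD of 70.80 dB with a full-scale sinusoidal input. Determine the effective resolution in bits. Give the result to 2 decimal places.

(70.80 − 1.76) / 6.02 = 69.04/6.02 = 11.4684 effective bits.

11.47 bits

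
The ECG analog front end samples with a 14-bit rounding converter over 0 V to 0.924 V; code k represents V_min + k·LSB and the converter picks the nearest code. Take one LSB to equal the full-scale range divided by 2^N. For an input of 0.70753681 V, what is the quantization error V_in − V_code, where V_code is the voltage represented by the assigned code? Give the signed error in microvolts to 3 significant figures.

V_FS = 0.924 V. LSB = 0.924 V / 2^14 ≈ 56.40 µV.
(0.70753681 − (0)) / LSB = 0.70753681 × 16384/0.924 = 12545.7609. Nearest integer: k = 12546.
Reconstructed level: 0 + 12546 × 0.924/16384 V = 0.70755029297 V.
V_in − V_code = 0.70753681 − (0.70755029297) = −13.5 µV.

−13.5 µV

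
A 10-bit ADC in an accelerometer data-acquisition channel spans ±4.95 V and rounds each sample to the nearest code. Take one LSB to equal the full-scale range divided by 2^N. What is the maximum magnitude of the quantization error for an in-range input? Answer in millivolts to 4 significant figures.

Span: 4.95 V − (-4.95 V) = 9.9 V.
One LSB is 9.9 V / 1024 = 9.66797 mV.
|e|_max = LSB/2 = 4.834 mV.

4.834 mV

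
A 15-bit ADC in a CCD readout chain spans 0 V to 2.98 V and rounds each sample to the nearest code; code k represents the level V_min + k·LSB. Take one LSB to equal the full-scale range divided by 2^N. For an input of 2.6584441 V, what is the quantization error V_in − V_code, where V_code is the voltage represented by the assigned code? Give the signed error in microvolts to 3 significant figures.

Span = 2.98 V. LSB = 2.98 V / 2^15 ≈ 90.94 µV.
(2.6584441 − (0)) / LSB = 2.6584441 × 32768/2.98 = 29232.1800. Nearest integer: k = 29232.
V_code = V_min + k × range/2^15 = 0 + 29232 × 2.98/32768 = 2.6584277344 V.
e = 2.6584441 − (2.6584277344) = +16.4 µV.

+16.4 µV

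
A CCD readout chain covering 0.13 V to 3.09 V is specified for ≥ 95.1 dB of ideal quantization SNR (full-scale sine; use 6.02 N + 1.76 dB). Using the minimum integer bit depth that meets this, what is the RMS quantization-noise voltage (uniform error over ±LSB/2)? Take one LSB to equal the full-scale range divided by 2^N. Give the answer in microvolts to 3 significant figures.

Range = 3.09 − (0.13) = 2.96 V.
6.02 N + 1.76 ≥ 95.1 gives N ≥ 15.505, so the minimum integer is 16.
One LSB is 2.96 V / 65536 = 45.166 µV.
RMS noise = LSB/√12 = 13.0 µV.

13.0 µV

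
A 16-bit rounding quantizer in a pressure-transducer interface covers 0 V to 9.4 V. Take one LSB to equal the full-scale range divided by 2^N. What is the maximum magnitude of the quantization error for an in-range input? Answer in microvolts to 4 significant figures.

71.72 µV

Full-scale range = 9.4 V.
Step size = 9.4/65536 V = 143.433 µV.
Worst-case error for round-to-nearest is half an LSB: 71.72 µV.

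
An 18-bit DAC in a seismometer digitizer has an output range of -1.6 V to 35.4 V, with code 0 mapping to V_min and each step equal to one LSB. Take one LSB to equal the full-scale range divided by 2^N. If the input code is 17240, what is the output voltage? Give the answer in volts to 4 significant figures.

0.8333 V

The full-scale span is 35.4 − (-1.6) = 37 V. LSB = 37 V / 2^18.
V_out = V_min + code × LSB = -1.6 V + 17240 × 37 V / 262144
      = -1.6 V + 2.43332 V = 0.833319 V.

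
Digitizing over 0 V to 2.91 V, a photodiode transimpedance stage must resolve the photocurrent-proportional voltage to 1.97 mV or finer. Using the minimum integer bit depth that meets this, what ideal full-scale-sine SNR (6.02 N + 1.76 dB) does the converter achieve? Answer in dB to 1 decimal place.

Full-scale range = 2.91 V.
Need 2^N ≥ 2.91 V / 1.97 mV = 1477 → N_min = 11.
SNR = 6.02 × 11 + 1.76 = 67.98 dB.

68.0 dB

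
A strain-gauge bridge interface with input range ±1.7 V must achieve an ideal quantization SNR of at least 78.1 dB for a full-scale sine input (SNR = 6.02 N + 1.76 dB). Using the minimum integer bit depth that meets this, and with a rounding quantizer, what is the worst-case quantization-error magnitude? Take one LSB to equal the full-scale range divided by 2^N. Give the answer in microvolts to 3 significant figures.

208 µV

The full-scale span is 1.7 − (-1.7) = 3.4 V.
6.02 N + 1.76 ≥ 78.1 gives N ≥ 12.681, so the minimum integer is 13.
Step size = 3.4/8192 V = 415.04 µV.
|e|_max = LSB/2 = 208 µV.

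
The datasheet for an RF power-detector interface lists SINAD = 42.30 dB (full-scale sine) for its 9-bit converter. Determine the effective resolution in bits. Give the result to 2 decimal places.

ENOB = (42.30 − 1.76)/6.02 = 6.7342 bits.

6.73 bits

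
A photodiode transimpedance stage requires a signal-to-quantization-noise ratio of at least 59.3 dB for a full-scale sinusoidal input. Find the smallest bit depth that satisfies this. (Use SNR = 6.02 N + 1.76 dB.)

10 bits

Solving 6.02 N ≥ 59.3 − 1.76: N ≥ 9.558. Round up → N = 10.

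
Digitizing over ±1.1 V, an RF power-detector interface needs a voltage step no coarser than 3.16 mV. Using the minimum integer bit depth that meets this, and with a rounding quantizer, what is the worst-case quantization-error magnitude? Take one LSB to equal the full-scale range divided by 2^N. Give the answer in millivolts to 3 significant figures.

Span: 1.1 V − (-1.1 V) = 2.2 V.
Need 2^N ≥ 2.2 V / 3.16 mV = 696.2 → N_min = 10.
Step size = 2.2/1024 V = 2.1484 mV.
Max error for round-to-nearest is LSB/2 = 1.07 mV.

1.07 mV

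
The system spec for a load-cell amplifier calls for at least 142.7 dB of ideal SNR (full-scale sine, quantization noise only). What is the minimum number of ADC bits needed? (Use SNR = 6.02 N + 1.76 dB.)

24 bits

6.02 N + 1.76 ≥ 142.7 gives N ≥ 23.412, so the minimum integer is 24.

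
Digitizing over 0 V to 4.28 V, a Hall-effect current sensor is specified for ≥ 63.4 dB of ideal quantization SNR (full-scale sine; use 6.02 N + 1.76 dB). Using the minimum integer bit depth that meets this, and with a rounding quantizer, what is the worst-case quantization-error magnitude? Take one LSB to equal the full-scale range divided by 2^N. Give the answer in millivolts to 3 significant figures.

1.04 mV

Span = 4.28 V.
N ≥ (63.4 − 1.76)/6.02 = 10.239 → N_min = 11.
One LSB is 4.28 V / 2048 = 2.0898 mV.
Half an LSB is 1.04 mV.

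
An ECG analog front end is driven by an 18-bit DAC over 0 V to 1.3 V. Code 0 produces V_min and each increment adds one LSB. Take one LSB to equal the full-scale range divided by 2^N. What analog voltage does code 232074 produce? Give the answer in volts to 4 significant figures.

Full-scale range = 1.3 V. LSB = 1.3 V / 2^18.
Output = V_min + (232074/262144) × range = 0 + 0.885292 × 1.3 V
      = 0 V + 1.15088 V = 1.15088 V.

1.151 V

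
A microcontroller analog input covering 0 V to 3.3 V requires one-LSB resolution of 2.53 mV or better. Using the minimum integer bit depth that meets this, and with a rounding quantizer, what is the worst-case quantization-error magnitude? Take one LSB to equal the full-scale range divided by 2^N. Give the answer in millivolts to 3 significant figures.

Full-scale range = 3.3 V.
Need 2^N ≥ 3.3 V / 2.53 mV = 1304 → N_min = 11.
LSB = 3.3 V ÷ 2^11 = 3.3/2048 V = 1.6113 mV.
Max error for round-to-nearest is LSB/2 = 0.806 mV.

0.806 mV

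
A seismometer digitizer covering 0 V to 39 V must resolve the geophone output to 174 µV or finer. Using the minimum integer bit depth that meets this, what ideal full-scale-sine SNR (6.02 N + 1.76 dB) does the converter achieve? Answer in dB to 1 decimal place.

110.1 dB

V_FS = 39 V.
39 V / 174 µV = 224100. Since 2^17 = 131072 and 2^18 = 262144, N = 18.
6.02(18) + 1.76 = 110.12 dB.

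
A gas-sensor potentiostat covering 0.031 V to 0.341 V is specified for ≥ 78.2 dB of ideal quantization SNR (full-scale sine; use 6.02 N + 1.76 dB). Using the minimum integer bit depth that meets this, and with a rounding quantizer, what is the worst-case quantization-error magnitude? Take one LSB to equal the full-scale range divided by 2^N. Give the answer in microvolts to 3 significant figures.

18.9 µV

The full-scale span is 0.341 − (0.031) = 0.31 V.
Required N = ⌈(78.2 − 1.76)/6.02⌉ = ⌈12.698⌉ = 13.
Step size = 0.31/8192 V = 37.842 µV.
|e|_max = LSB/2 = 18.9 µV.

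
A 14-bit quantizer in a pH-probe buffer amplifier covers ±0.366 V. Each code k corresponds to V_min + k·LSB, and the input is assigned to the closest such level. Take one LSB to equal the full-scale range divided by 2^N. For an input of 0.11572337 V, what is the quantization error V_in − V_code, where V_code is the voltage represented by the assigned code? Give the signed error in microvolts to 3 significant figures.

Full-scale range = 0.366 V − (-0.366 V) = 0.732 V. LSB = 0.732 V / 2^14 ≈ 44.68 µV.
(0.11572337 − (-0.366)) / LSB = 0.48172337 × 16384/0.732 = 10782.1799. Nearest integer: k = 10782.
Reconstructed level: -0.366 + 10782 × 0.732/16384 V = 0.11571533203 V.
Error = V_in − V_code = 0.11572337 − (0.11571533203) = +8.04 µV.

+8.04 µV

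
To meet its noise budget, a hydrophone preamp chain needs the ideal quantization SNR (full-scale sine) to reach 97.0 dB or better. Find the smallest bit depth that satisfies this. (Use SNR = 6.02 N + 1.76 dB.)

16 bits

6.02 N + 1.76 ≥ 97.0 gives N ≥ 15.821, so the minimum integer is 16.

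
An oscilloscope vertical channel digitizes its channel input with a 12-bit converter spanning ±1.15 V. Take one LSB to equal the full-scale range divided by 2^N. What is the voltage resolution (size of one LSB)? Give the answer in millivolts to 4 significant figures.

0.5615 mV

Full-scale range = 1.15 V − (-1.15 V) = 2.3 V.
There are 2^12 = 4096 steps.
Step size = 2.3/4096 V = 0.5615 mV.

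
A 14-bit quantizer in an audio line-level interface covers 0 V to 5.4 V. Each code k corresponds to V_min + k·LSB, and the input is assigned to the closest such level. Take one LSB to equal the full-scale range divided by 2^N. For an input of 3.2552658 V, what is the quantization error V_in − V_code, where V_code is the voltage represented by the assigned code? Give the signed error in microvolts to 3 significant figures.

Range is 5.4 V. LSB = 5.4 V / 2^14 ≈ 329.6 µV.
Position in LSBs: (3.2552658 − (0)) × 16384/5.4 = 9876.7176; rounding gives k = 9877.
V_code = V_min + k × range/2^14 = 0 + 9877 × 5.4/16384 = 3.2553588867 V.
V_in − V_code = 3.2552658 − (3.2553588867) = −93.1 µV.

−93.1 µV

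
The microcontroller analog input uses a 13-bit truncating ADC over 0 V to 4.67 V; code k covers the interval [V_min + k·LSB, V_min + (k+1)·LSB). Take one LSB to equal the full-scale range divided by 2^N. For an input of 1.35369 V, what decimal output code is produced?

2374

Range is 4.67 V. LSB = 4.67 V / 2^13 ≈ 0.5701 mV.
code = ⌊(V_in − V_min)/LSB⌋ = ⌊(V_in − V_min) × 2^13 / range⌋
     = ⌊(1.35369 − (0)) × 8192 / 4.67⌋ = ⌊1.35369 × 8192/4.67⌋
     = ⌊2374.610⌋ = 2374.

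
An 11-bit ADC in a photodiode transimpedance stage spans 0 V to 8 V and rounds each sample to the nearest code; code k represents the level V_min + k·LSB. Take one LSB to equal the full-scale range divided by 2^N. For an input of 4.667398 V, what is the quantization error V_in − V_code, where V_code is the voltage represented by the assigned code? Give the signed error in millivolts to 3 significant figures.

Range is 8 V. LSB = 8 V / 2^11 ≈ 3.906 mV.
(4.667398 − (0)) / LSB = 4.667398 × 2048/8 = 1194.8539. Nearest integer: k = 1195.
V_code = 0 + (1195/2048) × 8 = 4.667968750 V.
V_in − V_code = 4.667398 − (4.667968750) = −0.571 mV.

−0.571 mV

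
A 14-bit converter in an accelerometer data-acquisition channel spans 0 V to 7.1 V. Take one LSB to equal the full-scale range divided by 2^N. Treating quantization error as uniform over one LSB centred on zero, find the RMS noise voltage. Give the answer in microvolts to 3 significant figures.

Span = 7.1 V.
LSB = 7.1 V ÷ 2^14 = 7.1/16384 V = 433.35 µV.
For a uniform distribution on [−LSB/2, +LSB/2], V_rms = LSB/√12 = 433.35 µV/3.4641 = 125 µV.

125 µV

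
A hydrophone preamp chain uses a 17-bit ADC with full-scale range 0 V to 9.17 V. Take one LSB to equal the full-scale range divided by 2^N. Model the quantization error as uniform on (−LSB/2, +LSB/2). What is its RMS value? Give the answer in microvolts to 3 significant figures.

Span = 9.17 V.
LSB = 9.17 V / 2^17 = 69.962 µV.
For a uniform distribution on [−LSB/2, +LSB/2], V_rms = LSB/√12 = 69.962 µV/3.4641 = 20.2 µV.

20.2 µV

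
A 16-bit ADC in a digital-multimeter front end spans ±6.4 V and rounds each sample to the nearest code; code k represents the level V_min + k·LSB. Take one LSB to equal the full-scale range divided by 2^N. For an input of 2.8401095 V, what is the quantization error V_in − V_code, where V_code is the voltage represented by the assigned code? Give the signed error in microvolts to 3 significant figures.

The full-scale span is 6.4 − (-6.4) = 12.8 V. LSB = 12.8 V / 2^16 ≈ 195.3 µV.
(2.8401095 − (-6.4)) / LSB = 9.2401095 × 65536/12.8 = 47309.3606. Nearest integer: k = 47309.
V_code = V_min + k × range/2^16 = -6.4 + 47309 × 12.8/65536 = 2.8400390625 V.
Error = V_in − V_code = 2.8401095 − (2.8400390625) = +70.4 µV.

+70.4 µV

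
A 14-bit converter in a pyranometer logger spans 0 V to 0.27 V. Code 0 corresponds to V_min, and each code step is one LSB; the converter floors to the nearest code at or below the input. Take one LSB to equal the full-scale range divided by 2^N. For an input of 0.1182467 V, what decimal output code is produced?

7175

V_FS = 0.27 V. LSB = 0.27 V / 2^14 ≈ 16.48 µV.
code = ⌊(V_in − V_min)/LSB⌋ = ⌊(V_in − V_min) × 2^14 / range⌋
     = ⌊(0.1182467 − (0)) × 16384 / 0.27⌋ = ⌊0.1182467 × 16384/0.27⌋
     = ⌊7175.385⌋ = 7175.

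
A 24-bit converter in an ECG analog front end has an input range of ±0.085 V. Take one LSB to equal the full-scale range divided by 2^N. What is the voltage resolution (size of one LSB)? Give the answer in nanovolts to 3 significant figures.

10.1 nV

Full-scale range = 0.085 V − (-0.085 V) = 0.17 V.
There are 2^24 = 16777216 steps.
Step size = 0.17/16777216 V = 10.1 nV.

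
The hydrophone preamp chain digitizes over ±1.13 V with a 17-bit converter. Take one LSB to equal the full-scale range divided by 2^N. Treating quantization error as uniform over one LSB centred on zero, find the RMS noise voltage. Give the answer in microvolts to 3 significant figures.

Span: 1.13 V − (-1.13 V) = 2.26 V.
Step size = 2.26/131072 V = 17.242 µV.
For a uniform distribution on [−LSB/2, +LSB/2], V_rms = LSB/√12 = 17.242 µV/3.4641 = 4.98 µV.

4.98 µV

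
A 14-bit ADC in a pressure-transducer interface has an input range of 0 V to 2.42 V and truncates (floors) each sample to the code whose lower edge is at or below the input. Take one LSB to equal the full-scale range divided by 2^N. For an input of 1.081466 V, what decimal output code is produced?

7321

Range is 2.42 V. LSB = 2.42 V / 2^14 ≈ 147.7 µV.
V_in − V_min = 1.081466 − (0) = 1.081466 V.
Divide by LSB: 1.081466 × 16384/2.42 = 7321.7930.
Truncating gives code 7321.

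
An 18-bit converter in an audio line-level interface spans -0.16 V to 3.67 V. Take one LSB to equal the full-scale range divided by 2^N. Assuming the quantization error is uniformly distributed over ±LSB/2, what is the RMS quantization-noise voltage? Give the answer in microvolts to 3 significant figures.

4.22 µV

The full-scale span is 3.67 − (-0.16) = 3.83 V.
Step size = 3.83/262144 V = 14.610 µV.
RMS of a uniform error over width LSB is LSB/√12 = 4.22 µV.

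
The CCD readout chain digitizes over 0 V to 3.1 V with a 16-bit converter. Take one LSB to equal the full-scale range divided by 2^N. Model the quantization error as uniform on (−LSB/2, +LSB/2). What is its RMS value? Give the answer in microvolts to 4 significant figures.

13.65 µV

Range is 3.1 V.
LSB = 3.1 V ÷ 2^16 = 3.1/65536 V = 47.3022 µV.
V_rms = LSB/√12 = 47.3022 µV / √12 = 13.65 µV.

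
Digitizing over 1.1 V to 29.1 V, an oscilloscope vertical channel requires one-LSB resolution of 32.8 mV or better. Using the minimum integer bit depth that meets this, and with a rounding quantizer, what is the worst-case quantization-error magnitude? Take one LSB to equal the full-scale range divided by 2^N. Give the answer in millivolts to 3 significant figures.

13.7 mV

Full-scale range = 29.1 V − (1.1 V) = 28 V.
28 V / 32.8 mV = 853.7. Since 2^9 = 512 and 2^10 = 1024, N = 10.
Step size = 28/1024 V = 27.344 mV.
|e|_max = LSB/2 = 13.7 mV.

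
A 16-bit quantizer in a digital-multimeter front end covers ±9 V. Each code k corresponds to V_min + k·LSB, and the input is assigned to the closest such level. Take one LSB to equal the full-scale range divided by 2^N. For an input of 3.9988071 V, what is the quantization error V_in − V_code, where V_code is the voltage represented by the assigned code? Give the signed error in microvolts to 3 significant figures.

Range = 9 − (-9) = 18 V. LSB = 18 V / 2^16 ≈ 274.7 µV.
(V_in − V_min)/LSB = (3.9988071 − (-9)) × 65536/18 = 47327.2123 → nearest code k = 47327.
V_code = V_min + k × range/2^16 = -9 + 47327 × 18/65536 = 3.9987487793 V.
e = 3.9988071 − (3.9987487793) = +58.3 µV.

+58.3 µV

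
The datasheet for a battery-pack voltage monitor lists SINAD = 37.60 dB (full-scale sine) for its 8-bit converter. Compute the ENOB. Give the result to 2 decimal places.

ENOB = (37.60 − 1.76)/6.02 = 5.9535 bits.

5.95 bits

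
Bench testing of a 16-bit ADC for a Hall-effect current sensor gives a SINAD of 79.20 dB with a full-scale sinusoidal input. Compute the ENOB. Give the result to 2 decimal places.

12.86 bits

ENOB = (SINAD − 1.76) / 6.02 = (79.20 − 1.76) / 6.02 = 77.44 / 6.02 = 12.8638.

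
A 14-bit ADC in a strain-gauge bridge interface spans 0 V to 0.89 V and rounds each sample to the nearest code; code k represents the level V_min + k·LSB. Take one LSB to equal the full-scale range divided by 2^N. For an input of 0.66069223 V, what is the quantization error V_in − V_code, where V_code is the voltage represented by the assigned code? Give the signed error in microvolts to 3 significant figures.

−17.6 µV

Range is 0.89 V. LSB = 0.89 V / 2^14 ≈ 54.32 µV.
Position in LSBs: (0.66069223 − (0)) × 16384/0.89 = 12162.6758; rounding gives k = 12163.
Reconstructed level: 0 + 12163 × 0.89/16384 V = 0.66070983887 V.
e = 0.66069223 − (0.66070983887) = −17.6 µV.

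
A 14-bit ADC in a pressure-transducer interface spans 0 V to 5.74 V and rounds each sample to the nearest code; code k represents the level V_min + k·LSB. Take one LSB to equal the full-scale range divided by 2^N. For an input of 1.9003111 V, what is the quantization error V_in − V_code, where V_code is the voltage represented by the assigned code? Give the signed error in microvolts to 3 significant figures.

+57.2 µV

Full-scale range = 5.74 V. LSB = 5.74 V / 2^14 ≈ 350.3 µV.
(V_in − V_min)/LSB = (1.9003111 − (0)) × 16384/5.74 = 5424.1633 → nearest code k = 5424.
V_code = 0 + (5424/16384) × 5.74 = 1.9002539063 V.
Error = V_in − V_code = 1.9003111 − (1.9002539063) = +57.2 µV.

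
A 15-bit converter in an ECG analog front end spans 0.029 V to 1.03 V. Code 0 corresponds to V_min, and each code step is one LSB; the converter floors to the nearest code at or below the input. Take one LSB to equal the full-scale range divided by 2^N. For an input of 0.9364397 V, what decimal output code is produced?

29705

Range = 1.03 − (0.029) = 1.001 V. LSB = 1.001 V / 2^15 ≈ 30.55 µV.
(V_in − V_min) × 2^15/range = (0.9364397 − (0.029)) × 32768/1.001 = 29705.279.
Floor → code = 29705.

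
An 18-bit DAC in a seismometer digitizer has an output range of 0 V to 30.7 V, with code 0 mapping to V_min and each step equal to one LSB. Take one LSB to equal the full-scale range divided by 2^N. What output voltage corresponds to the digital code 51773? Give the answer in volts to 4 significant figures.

6.063 V

Full-scale range = 30.7 V. LSB = 30.7 V / 2^18.
V_out = 0 + 51773 × (30.7/262144) V
      = 0 V + 6.06320 V = 6.06320 V.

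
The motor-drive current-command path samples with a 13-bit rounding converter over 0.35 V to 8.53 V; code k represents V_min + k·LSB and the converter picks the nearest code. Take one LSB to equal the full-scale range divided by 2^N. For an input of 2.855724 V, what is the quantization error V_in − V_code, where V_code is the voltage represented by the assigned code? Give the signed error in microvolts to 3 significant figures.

Range = 8.53 − (0.35) = 8.18 V. LSB = 8.18 V / 2^13 ≈ 0.9985 mV.
(V_in − V_min)/LSB = (2.855724 − (0.35)) × 8192/8.18 = 2509.3999 → nearest code k = 2509.
Reconstructed level: 0.35 + 2509 × 8.18/8192 V = 2.855324707 V.
V_in − V_code = 2.855724 − (2.855324707) = +399 µV.

+399 µV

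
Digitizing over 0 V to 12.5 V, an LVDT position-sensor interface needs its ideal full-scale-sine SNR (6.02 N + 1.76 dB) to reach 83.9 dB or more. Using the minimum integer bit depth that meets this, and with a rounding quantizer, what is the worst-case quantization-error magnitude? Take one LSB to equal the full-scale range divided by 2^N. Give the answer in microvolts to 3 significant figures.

381 µV

Span = 12.5 V.
Required N = ⌈(83.9 − 1.76)/6.02⌉ = ⌈13.645⌉ = 14.
LSB = 12.5 V ÷ 2^14 = 12.5/16384 V = 0.76294 mV.
|e|_max = LSB/2 = 381 µV.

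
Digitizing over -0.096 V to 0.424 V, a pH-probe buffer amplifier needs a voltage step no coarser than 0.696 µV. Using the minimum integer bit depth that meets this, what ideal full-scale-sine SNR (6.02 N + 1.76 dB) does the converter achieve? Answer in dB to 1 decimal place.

122.2 dB

Span: 0.424 V − (-0.096 V) = 0.52 V.
Levels needed ≥ 0.52/0.696 µV = 747100. 2^20 = 1048576 suffices, so N_min = 20.
Ideal SNR at N = 20: 6.02·20 + 1.76 = 122.2 dB.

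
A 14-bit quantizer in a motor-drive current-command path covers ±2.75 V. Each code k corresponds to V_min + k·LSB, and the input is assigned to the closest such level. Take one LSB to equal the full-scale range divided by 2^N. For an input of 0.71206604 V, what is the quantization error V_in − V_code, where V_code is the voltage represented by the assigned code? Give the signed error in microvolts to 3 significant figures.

Span: 2.75 V − (-2.75 V) = 5.5 V. LSB = 5.5 V / 2^14 ≈ 335.7 µV.
(0.71206604 − (-2.75)) / LSB = 3.46206604 × 16384/5.5 = 10313.1800. Nearest integer: k = 10313.
V_code = V_min + k × range/2^14 = -2.75 + 10313 × 5.5/16384 = 0.71200561523 V.
Error = V_in − V_code = 0.71206604 − (0.71200561523) = +60.4 µV.

+60.4 µV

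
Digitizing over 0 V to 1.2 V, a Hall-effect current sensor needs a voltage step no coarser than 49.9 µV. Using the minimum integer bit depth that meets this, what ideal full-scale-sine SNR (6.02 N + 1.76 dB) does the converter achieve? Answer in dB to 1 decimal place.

92.1 dB

Full-scale range = 1.2 V.
Required number of levels: 1.2/49.9 µV = 24048; smallest N with 2^N ≥ that is 15.
Ideal SNR at N = 15: 6.02·15 + 1.76 = 92.1 dB.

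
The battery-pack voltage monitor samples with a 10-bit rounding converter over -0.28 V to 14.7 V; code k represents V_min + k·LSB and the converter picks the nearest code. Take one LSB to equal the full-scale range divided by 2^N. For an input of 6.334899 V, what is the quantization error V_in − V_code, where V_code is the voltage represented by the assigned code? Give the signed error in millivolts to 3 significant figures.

The full-scale span is 14.7 − (-0.28) = 14.98 V. LSB = 14.98 V / 2^10 ≈ 14.63 mV.
(6.334899 − (-0.28)) / LSB = 6.614899 × 1024/14.98 = 452.1800. Nearest integer: k = 452.
Reconstructed level: -0.28 + 452 × 14.98/1024 V = 6.332265625 V.
e = 6.334899 − (6.332265625) = +2.63 mV.

+2.63 mV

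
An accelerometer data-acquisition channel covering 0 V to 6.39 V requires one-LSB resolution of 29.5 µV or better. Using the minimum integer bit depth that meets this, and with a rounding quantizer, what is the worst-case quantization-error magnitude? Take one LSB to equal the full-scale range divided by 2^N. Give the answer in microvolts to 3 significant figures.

12.2 µV

V_FS = 6.39 V.
Need 2^N ≥ 6.39 V / 29.5 µV = 216600 → N_min = 18.
LSB = 6.39 V / 2^18 = 24.376 µV.
Half an LSB is 12.2 µV.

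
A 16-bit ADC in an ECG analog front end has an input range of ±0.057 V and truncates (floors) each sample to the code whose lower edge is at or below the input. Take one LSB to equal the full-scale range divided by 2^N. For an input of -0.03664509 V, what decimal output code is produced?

11701

Full-scale range = 0.057 V − (-0.057 V) = 0.114 V. LSB = 0.114 V / 2^16 ≈ 1.740 µV.
code = ⌊(V_in − V_min)/LSB⌋ = ⌊(V_in − V_min) × 2^16 / range⌋
     = ⌊(-0.03664509 − (-0.057)) × 65536 / 0.114⌋ = ⌊0.02035491 × 65536/0.114⌋
     = ⌊11701.574⌋ = 11701.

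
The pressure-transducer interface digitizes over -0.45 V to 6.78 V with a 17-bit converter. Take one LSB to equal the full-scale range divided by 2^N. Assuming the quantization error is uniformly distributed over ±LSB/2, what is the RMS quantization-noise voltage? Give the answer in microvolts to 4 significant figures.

15.92 µV

Span: 6.78 V − (-0.45 V) = 7.23 V.
LSB = 7.23 V ÷ 2^17 = 7.23/131072 V = 55.1605 µV.
σ_q = LSB/√12 = 55.1605 µV/3.4641 = 15.92 µV.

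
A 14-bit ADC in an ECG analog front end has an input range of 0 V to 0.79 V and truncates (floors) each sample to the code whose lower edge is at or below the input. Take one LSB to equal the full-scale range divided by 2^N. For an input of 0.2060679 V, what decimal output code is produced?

Range is 0.79 V. LSB = 0.79 V / 2^14 ≈ 48.22 µV.
V_in − V_min = 0.2060679 − (0) = 0.2060679 V.
Divide by LSB: 0.2060679 × 16384/0.79 = 4273.6917.
Truncating gives code 4273.

4273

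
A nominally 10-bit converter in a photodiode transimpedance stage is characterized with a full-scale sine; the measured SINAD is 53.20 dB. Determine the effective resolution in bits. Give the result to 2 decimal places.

8.54 bits

ENOB = (SINAD − 1.76) / 6.02 = (53.20 − 1.76) / 6.02 = 51.44 / 6.02 = 8.5449.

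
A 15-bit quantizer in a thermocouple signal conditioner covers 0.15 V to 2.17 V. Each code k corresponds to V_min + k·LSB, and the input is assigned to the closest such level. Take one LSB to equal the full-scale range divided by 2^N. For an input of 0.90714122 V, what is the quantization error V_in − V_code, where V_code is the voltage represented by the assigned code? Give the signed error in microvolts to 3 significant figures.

+11.1 µV

The full-scale span is 2.17 − (0.15) = 2.02 V. LSB = 2.02 V / 2^15 ≈ 61.65 µV.
(0.90714122 − (0.15)) / LSB = 0.75714122 × 32768/2.02 = 12282.1799. Nearest integer: k = 12282.
Reconstructed level: 0.15 + 12282 × 2.02/32768 V = 0.90713012695 V.
V_in − V_code = 0.90714122 − (0.90713012695) = +11.1 µV.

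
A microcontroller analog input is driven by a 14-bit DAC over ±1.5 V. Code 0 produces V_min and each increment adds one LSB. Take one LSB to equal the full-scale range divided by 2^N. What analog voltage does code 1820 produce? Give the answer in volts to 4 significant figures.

Span: 1.5 V − (-1.5 V) = 3 V. LSB = 3 V / 2^14.
V_out = -1.5 + 1820 × (3/16384) V
      = -1.5 V + 0.333252 V = -1.16675 V.

-1.167 V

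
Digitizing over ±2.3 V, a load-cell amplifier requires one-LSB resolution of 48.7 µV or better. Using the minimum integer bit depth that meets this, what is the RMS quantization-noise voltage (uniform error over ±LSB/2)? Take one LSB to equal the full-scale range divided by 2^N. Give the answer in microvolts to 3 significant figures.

Span: 2.3 V − (-2.3 V) = 4.6 V.
Required number of levels: 4.6/48.7 µV = 94456; smallest N with 2^N ≥ that is 17.
LSB = 4.6 V / 2^17 = 35.095 µV.
V_rms = LSB/√12 = 10.1 µV.

10.1 µV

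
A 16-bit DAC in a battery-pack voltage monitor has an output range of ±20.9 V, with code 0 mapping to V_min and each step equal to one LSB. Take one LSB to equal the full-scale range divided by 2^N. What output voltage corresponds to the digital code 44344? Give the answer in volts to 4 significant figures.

Range = 20.9 − (-20.9) = 41.8 V. LSB = 41.8 V / 2^16.
Output = V_min + (44344/65536) × range = -20.9 + 0.676636 × 41.8 V
      = -20.9 + 28.2834 = 7.38337 V.

7.383 V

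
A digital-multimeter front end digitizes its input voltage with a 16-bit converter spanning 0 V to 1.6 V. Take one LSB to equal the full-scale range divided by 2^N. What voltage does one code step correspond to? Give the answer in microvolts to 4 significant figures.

24.41 µV

Span = 1.6 V.
2^16 = 65536 levels.
One LSB is 1.6 V / 65536 = 24.41 µV.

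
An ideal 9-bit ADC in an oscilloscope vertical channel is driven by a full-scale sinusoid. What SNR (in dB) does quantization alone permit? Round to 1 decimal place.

SNR = 6.02·9 + 1.76 = 55.94 dB.

55.9 dB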